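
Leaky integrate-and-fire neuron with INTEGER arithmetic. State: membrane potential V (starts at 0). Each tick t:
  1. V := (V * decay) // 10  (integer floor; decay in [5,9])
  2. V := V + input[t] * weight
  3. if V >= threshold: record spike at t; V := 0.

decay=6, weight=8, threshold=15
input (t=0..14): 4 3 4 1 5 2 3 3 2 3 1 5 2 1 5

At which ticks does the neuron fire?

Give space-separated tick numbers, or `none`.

Answer: 0 1 2 4 5 6 7 8 9 11 12 14

Derivation:
t=0: input=4 -> V=0 FIRE
t=1: input=3 -> V=0 FIRE
t=2: input=4 -> V=0 FIRE
t=3: input=1 -> V=8
t=4: input=5 -> V=0 FIRE
t=5: input=2 -> V=0 FIRE
t=6: input=3 -> V=0 FIRE
t=7: input=3 -> V=0 FIRE
t=8: input=2 -> V=0 FIRE
t=9: input=3 -> V=0 FIRE
t=10: input=1 -> V=8
t=11: input=5 -> V=0 FIRE
t=12: input=2 -> V=0 FIRE
t=13: input=1 -> V=8
t=14: input=5 -> V=0 FIRE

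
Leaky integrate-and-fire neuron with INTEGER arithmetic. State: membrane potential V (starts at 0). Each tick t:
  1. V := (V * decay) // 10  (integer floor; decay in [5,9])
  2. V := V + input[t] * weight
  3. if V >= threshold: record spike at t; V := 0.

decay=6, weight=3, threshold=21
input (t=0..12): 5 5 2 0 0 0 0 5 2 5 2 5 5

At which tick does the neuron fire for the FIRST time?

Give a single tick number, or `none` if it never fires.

t=0: input=5 -> V=15
t=1: input=5 -> V=0 FIRE
t=2: input=2 -> V=6
t=3: input=0 -> V=3
t=4: input=0 -> V=1
t=5: input=0 -> V=0
t=6: input=0 -> V=0
t=7: input=5 -> V=15
t=8: input=2 -> V=15
t=9: input=5 -> V=0 FIRE
t=10: input=2 -> V=6
t=11: input=5 -> V=18
t=12: input=5 -> V=0 FIRE

Answer: 1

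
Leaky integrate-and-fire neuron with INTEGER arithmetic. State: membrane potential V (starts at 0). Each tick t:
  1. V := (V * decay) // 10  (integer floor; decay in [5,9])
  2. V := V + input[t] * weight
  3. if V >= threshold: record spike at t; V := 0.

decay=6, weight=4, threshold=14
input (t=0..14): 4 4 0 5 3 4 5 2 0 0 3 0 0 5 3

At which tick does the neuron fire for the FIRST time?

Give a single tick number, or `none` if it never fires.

Answer: 0

Derivation:
t=0: input=4 -> V=0 FIRE
t=1: input=4 -> V=0 FIRE
t=2: input=0 -> V=0
t=3: input=5 -> V=0 FIRE
t=4: input=3 -> V=12
t=5: input=4 -> V=0 FIRE
t=6: input=5 -> V=0 FIRE
t=7: input=2 -> V=8
t=8: input=0 -> V=4
t=9: input=0 -> V=2
t=10: input=3 -> V=13
t=11: input=0 -> V=7
t=12: input=0 -> V=4
t=13: input=5 -> V=0 FIRE
t=14: input=3 -> V=12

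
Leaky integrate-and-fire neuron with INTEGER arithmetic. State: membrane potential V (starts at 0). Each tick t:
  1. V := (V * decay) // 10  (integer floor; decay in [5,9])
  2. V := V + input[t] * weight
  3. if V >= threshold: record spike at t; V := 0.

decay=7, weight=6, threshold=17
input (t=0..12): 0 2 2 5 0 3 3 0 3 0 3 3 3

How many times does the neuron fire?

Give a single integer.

t=0: input=0 -> V=0
t=1: input=2 -> V=12
t=2: input=2 -> V=0 FIRE
t=3: input=5 -> V=0 FIRE
t=4: input=0 -> V=0
t=5: input=3 -> V=0 FIRE
t=6: input=3 -> V=0 FIRE
t=7: input=0 -> V=0
t=8: input=3 -> V=0 FIRE
t=9: input=0 -> V=0
t=10: input=3 -> V=0 FIRE
t=11: input=3 -> V=0 FIRE
t=12: input=3 -> V=0 FIRE

Answer: 8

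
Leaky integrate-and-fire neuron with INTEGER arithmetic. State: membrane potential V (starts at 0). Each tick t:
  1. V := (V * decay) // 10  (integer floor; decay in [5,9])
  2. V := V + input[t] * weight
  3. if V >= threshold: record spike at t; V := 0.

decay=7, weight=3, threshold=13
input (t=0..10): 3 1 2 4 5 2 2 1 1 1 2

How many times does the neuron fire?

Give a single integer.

t=0: input=3 -> V=9
t=1: input=1 -> V=9
t=2: input=2 -> V=12
t=3: input=4 -> V=0 FIRE
t=4: input=5 -> V=0 FIRE
t=5: input=2 -> V=6
t=6: input=2 -> V=10
t=7: input=1 -> V=10
t=8: input=1 -> V=10
t=9: input=1 -> V=10
t=10: input=2 -> V=0 FIRE

Answer: 3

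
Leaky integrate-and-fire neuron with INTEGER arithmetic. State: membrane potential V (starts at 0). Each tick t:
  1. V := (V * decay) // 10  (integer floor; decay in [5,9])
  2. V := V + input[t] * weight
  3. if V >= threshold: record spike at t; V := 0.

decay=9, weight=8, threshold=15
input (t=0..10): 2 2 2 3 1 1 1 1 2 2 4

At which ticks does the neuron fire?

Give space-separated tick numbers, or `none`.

Answer: 0 1 2 3 5 7 8 9 10

Derivation:
t=0: input=2 -> V=0 FIRE
t=1: input=2 -> V=0 FIRE
t=2: input=2 -> V=0 FIRE
t=3: input=3 -> V=0 FIRE
t=4: input=1 -> V=8
t=5: input=1 -> V=0 FIRE
t=6: input=1 -> V=8
t=7: input=1 -> V=0 FIRE
t=8: input=2 -> V=0 FIRE
t=9: input=2 -> V=0 FIRE
t=10: input=4 -> V=0 FIRE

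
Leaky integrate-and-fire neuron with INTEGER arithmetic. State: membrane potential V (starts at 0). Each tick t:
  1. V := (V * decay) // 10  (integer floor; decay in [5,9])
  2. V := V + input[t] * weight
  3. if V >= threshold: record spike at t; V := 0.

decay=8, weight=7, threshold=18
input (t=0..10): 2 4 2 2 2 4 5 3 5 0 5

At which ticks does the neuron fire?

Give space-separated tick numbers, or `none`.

Answer: 1 3 5 6 7 8 10

Derivation:
t=0: input=2 -> V=14
t=1: input=4 -> V=0 FIRE
t=2: input=2 -> V=14
t=3: input=2 -> V=0 FIRE
t=4: input=2 -> V=14
t=5: input=4 -> V=0 FIRE
t=6: input=5 -> V=0 FIRE
t=7: input=3 -> V=0 FIRE
t=8: input=5 -> V=0 FIRE
t=9: input=0 -> V=0
t=10: input=5 -> V=0 FIRE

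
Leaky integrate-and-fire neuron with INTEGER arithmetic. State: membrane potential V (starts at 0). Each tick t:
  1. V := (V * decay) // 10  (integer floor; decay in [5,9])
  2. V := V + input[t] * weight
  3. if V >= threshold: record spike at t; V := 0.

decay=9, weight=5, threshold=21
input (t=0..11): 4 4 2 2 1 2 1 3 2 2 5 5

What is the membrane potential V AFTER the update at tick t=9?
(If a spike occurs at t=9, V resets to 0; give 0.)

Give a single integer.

t=0: input=4 -> V=20
t=1: input=4 -> V=0 FIRE
t=2: input=2 -> V=10
t=3: input=2 -> V=19
t=4: input=1 -> V=0 FIRE
t=5: input=2 -> V=10
t=6: input=1 -> V=14
t=7: input=3 -> V=0 FIRE
t=8: input=2 -> V=10
t=9: input=2 -> V=19
t=10: input=5 -> V=0 FIRE
t=11: input=5 -> V=0 FIRE

Answer: 19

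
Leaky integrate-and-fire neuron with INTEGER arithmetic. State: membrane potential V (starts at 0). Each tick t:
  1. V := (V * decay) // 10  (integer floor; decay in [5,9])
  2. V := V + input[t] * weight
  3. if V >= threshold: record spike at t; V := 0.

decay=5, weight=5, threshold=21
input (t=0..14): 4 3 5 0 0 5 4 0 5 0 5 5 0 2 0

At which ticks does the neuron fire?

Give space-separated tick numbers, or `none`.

Answer: 1 2 5 8 10 11

Derivation:
t=0: input=4 -> V=20
t=1: input=3 -> V=0 FIRE
t=2: input=5 -> V=0 FIRE
t=3: input=0 -> V=0
t=4: input=0 -> V=0
t=5: input=5 -> V=0 FIRE
t=6: input=4 -> V=20
t=7: input=0 -> V=10
t=8: input=5 -> V=0 FIRE
t=9: input=0 -> V=0
t=10: input=5 -> V=0 FIRE
t=11: input=5 -> V=0 FIRE
t=12: input=0 -> V=0
t=13: input=2 -> V=10
t=14: input=0 -> V=5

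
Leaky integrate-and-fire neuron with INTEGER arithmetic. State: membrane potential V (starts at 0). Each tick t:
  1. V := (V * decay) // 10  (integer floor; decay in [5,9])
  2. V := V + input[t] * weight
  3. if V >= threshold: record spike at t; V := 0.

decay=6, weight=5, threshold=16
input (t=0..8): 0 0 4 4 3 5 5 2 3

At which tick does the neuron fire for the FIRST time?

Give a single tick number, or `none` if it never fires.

Answer: 2

Derivation:
t=0: input=0 -> V=0
t=1: input=0 -> V=0
t=2: input=4 -> V=0 FIRE
t=3: input=4 -> V=0 FIRE
t=4: input=3 -> V=15
t=5: input=5 -> V=0 FIRE
t=6: input=5 -> V=0 FIRE
t=7: input=2 -> V=10
t=8: input=3 -> V=0 FIRE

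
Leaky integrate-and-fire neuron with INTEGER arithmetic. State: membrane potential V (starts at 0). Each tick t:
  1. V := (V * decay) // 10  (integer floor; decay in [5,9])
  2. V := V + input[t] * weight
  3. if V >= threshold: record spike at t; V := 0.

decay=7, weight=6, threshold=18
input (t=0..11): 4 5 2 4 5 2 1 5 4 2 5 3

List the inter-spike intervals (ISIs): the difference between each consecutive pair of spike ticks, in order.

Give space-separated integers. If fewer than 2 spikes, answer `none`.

t=0: input=4 -> V=0 FIRE
t=1: input=5 -> V=0 FIRE
t=2: input=2 -> V=12
t=3: input=4 -> V=0 FIRE
t=4: input=5 -> V=0 FIRE
t=5: input=2 -> V=12
t=6: input=1 -> V=14
t=7: input=5 -> V=0 FIRE
t=8: input=4 -> V=0 FIRE
t=9: input=2 -> V=12
t=10: input=5 -> V=0 FIRE
t=11: input=3 -> V=0 FIRE

Answer: 1 2 1 3 1 2 1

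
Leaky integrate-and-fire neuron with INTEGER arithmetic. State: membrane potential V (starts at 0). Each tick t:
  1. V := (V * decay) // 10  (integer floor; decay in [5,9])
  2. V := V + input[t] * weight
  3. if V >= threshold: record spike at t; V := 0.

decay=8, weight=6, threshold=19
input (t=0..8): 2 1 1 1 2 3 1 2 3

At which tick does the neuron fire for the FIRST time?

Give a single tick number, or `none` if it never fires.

t=0: input=2 -> V=12
t=1: input=1 -> V=15
t=2: input=1 -> V=18
t=3: input=1 -> V=0 FIRE
t=4: input=2 -> V=12
t=5: input=3 -> V=0 FIRE
t=6: input=1 -> V=6
t=7: input=2 -> V=16
t=8: input=3 -> V=0 FIRE

Answer: 3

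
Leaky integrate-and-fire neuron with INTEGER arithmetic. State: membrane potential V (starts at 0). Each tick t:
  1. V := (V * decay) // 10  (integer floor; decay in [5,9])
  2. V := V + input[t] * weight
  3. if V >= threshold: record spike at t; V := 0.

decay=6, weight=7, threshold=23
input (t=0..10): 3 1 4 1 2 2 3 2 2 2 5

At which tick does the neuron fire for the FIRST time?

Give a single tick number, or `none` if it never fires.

t=0: input=3 -> V=21
t=1: input=1 -> V=19
t=2: input=4 -> V=0 FIRE
t=3: input=1 -> V=7
t=4: input=2 -> V=18
t=5: input=2 -> V=0 FIRE
t=6: input=3 -> V=21
t=7: input=2 -> V=0 FIRE
t=8: input=2 -> V=14
t=9: input=2 -> V=22
t=10: input=5 -> V=0 FIRE

Answer: 2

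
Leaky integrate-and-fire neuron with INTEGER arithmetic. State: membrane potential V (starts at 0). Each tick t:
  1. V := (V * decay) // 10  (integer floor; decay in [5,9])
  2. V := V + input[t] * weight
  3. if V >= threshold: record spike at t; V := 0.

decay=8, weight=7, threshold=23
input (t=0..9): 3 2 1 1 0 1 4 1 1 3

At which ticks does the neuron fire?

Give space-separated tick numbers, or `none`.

t=0: input=3 -> V=21
t=1: input=2 -> V=0 FIRE
t=2: input=1 -> V=7
t=3: input=1 -> V=12
t=4: input=0 -> V=9
t=5: input=1 -> V=14
t=6: input=4 -> V=0 FIRE
t=7: input=1 -> V=7
t=8: input=1 -> V=12
t=9: input=3 -> V=0 FIRE

Answer: 1 6 9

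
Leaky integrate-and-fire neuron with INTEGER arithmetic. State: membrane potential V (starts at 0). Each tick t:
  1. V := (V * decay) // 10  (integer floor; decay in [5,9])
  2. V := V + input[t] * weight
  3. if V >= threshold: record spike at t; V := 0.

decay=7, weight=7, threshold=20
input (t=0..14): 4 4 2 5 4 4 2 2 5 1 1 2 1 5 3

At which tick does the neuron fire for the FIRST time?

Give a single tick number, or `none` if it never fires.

Answer: 0

Derivation:
t=0: input=4 -> V=0 FIRE
t=1: input=4 -> V=0 FIRE
t=2: input=2 -> V=14
t=3: input=5 -> V=0 FIRE
t=4: input=4 -> V=0 FIRE
t=5: input=4 -> V=0 FIRE
t=6: input=2 -> V=14
t=7: input=2 -> V=0 FIRE
t=8: input=5 -> V=0 FIRE
t=9: input=1 -> V=7
t=10: input=1 -> V=11
t=11: input=2 -> V=0 FIRE
t=12: input=1 -> V=7
t=13: input=5 -> V=0 FIRE
t=14: input=3 -> V=0 FIRE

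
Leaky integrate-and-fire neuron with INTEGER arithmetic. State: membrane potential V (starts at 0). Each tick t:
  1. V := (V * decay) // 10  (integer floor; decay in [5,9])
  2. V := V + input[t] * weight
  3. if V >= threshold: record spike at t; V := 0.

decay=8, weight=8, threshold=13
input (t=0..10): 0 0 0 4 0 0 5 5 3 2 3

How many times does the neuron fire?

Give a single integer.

Answer: 6

Derivation:
t=0: input=0 -> V=0
t=1: input=0 -> V=0
t=2: input=0 -> V=0
t=3: input=4 -> V=0 FIRE
t=4: input=0 -> V=0
t=5: input=0 -> V=0
t=6: input=5 -> V=0 FIRE
t=7: input=5 -> V=0 FIRE
t=8: input=3 -> V=0 FIRE
t=9: input=2 -> V=0 FIRE
t=10: input=3 -> V=0 FIRE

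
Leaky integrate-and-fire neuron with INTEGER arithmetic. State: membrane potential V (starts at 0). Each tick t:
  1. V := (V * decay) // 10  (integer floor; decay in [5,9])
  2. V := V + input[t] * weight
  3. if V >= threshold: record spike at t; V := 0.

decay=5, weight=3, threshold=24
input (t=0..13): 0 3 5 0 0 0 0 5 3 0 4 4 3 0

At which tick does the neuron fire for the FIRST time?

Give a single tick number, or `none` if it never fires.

t=0: input=0 -> V=0
t=1: input=3 -> V=9
t=2: input=5 -> V=19
t=3: input=0 -> V=9
t=4: input=0 -> V=4
t=5: input=0 -> V=2
t=6: input=0 -> V=1
t=7: input=5 -> V=15
t=8: input=3 -> V=16
t=9: input=0 -> V=8
t=10: input=4 -> V=16
t=11: input=4 -> V=20
t=12: input=3 -> V=19
t=13: input=0 -> V=9

Answer: none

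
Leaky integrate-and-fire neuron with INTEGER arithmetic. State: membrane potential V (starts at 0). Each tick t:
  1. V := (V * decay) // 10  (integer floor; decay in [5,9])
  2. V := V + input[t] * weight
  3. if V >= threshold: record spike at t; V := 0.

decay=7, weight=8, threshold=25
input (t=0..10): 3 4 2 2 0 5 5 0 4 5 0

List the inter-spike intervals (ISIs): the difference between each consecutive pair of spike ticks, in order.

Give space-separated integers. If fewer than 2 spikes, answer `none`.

t=0: input=3 -> V=24
t=1: input=4 -> V=0 FIRE
t=2: input=2 -> V=16
t=3: input=2 -> V=0 FIRE
t=4: input=0 -> V=0
t=5: input=5 -> V=0 FIRE
t=6: input=5 -> V=0 FIRE
t=7: input=0 -> V=0
t=8: input=4 -> V=0 FIRE
t=9: input=5 -> V=0 FIRE
t=10: input=0 -> V=0

Answer: 2 2 1 2 1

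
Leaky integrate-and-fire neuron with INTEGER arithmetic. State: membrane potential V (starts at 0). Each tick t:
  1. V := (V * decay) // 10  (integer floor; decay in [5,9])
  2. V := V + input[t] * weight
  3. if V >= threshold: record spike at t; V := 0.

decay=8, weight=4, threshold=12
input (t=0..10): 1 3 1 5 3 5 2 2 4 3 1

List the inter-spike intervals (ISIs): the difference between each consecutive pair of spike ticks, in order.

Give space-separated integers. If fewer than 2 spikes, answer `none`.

t=0: input=1 -> V=4
t=1: input=3 -> V=0 FIRE
t=2: input=1 -> V=4
t=3: input=5 -> V=0 FIRE
t=4: input=3 -> V=0 FIRE
t=5: input=5 -> V=0 FIRE
t=6: input=2 -> V=8
t=7: input=2 -> V=0 FIRE
t=8: input=4 -> V=0 FIRE
t=9: input=3 -> V=0 FIRE
t=10: input=1 -> V=4

Answer: 2 1 1 2 1 1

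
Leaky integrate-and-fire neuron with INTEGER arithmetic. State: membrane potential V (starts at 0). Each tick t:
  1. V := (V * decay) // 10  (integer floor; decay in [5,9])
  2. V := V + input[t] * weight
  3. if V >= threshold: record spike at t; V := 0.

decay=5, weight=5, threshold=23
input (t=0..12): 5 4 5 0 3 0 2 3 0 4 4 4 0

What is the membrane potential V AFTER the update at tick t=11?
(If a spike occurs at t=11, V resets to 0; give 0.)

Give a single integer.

Answer: 0

Derivation:
t=0: input=5 -> V=0 FIRE
t=1: input=4 -> V=20
t=2: input=5 -> V=0 FIRE
t=3: input=0 -> V=0
t=4: input=3 -> V=15
t=5: input=0 -> V=7
t=6: input=2 -> V=13
t=7: input=3 -> V=21
t=8: input=0 -> V=10
t=9: input=4 -> V=0 FIRE
t=10: input=4 -> V=20
t=11: input=4 -> V=0 FIRE
t=12: input=0 -> V=0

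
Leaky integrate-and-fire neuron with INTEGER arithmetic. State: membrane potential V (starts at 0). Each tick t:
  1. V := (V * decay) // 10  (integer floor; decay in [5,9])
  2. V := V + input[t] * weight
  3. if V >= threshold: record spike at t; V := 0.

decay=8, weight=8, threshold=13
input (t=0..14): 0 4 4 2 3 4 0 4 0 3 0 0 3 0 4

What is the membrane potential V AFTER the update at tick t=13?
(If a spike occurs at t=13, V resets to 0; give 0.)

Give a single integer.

t=0: input=0 -> V=0
t=1: input=4 -> V=0 FIRE
t=2: input=4 -> V=0 FIRE
t=3: input=2 -> V=0 FIRE
t=4: input=3 -> V=0 FIRE
t=5: input=4 -> V=0 FIRE
t=6: input=0 -> V=0
t=7: input=4 -> V=0 FIRE
t=8: input=0 -> V=0
t=9: input=3 -> V=0 FIRE
t=10: input=0 -> V=0
t=11: input=0 -> V=0
t=12: input=3 -> V=0 FIRE
t=13: input=0 -> V=0
t=14: input=4 -> V=0 FIRE

Answer: 0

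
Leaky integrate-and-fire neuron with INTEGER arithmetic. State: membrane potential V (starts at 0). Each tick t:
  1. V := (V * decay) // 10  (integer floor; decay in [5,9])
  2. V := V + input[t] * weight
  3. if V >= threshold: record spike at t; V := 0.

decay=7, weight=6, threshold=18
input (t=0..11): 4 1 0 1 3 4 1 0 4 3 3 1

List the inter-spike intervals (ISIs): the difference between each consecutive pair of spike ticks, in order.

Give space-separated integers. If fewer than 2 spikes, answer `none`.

Answer: 4 1 3 1 1

Derivation:
t=0: input=4 -> V=0 FIRE
t=1: input=1 -> V=6
t=2: input=0 -> V=4
t=3: input=1 -> V=8
t=4: input=3 -> V=0 FIRE
t=5: input=4 -> V=0 FIRE
t=6: input=1 -> V=6
t=7: input=0 -> V=4
t=8: input=4 -> V=0 FIRE
t=9: input=3 -> V=0 FIRE
t=10: input=3 -> V=0 FIRE
t=11: input=1 -> V=6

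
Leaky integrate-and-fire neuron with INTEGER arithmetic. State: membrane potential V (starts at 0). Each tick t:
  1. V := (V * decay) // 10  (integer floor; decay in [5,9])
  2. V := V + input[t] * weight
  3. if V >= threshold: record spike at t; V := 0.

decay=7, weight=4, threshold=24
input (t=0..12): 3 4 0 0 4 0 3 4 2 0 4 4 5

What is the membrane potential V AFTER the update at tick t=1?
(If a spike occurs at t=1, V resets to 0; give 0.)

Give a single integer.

t=0: input=3 -> V=12
t=1: input=4 -> V=0 FIRE
t=2: input=0 -> V=0
t=3: input=0 -> V=0
t=4: input=4 -> V=16
t=5: input=0 -> V=11
t=6: input=3 -> V=19
t=7: input=4 -> V=0 FIRE
t=8: input=2 -> V=8
t=9: input=0 -> V=5
t=10: input=4 -> V=19
t=11: input=4 -> V=0 FIRE
t=12: input=5 -> V=20

Answer: 0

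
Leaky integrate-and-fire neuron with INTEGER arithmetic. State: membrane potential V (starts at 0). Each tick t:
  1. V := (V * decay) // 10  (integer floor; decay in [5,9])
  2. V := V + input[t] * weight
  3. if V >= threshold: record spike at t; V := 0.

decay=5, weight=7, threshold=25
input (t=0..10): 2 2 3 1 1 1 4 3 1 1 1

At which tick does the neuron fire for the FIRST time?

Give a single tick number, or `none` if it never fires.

t=0: input=2 -> V=14
t=1: input=2 -> V=21
t=2: input=3 -> V=0 FIRE
t=3: input=1 -> V=7
t=4: input=1 -> V=10
t=5: input=1 -> V=12
t=6: input=4 -> V=0 FIRE
t=7: input=3 -> V=21
t=8: input=1 -> V=17
t=9: input=1 -> V=15
t=10: input=1 -> V=14

Answer: 2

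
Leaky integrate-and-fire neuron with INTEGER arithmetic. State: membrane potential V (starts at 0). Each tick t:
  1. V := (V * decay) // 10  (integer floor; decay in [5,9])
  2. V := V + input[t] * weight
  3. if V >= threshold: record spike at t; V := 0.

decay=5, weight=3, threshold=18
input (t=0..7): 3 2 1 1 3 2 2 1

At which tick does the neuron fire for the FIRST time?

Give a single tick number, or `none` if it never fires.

Answer: none

Derivation:
t=0: input=3 -> V=9
t=1: input=2 -> V=10
t=2: input=1 -> V=8
t=3: input=1 -> V=7
t=4: input=3 -> V=12
t=5: input=2 -> V=12
t=6: input=2 -> V=12
t=7: input=1 -> V=9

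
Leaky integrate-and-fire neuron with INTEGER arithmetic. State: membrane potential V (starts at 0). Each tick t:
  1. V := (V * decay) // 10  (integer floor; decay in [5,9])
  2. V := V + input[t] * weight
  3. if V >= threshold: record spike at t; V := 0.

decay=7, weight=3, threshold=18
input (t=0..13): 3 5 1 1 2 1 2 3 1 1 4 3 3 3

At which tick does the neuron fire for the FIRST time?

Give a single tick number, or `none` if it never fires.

t=0: input=3 -> V=9
t=1: input=5 -> V=0 FIRE
t=2: input=1 -> V=3
t=3: input=1 -> V=5
t=4: input=2 -> V=9
t=5: input=1 -> V=9
t=6: input=2 -> V=12
t=7: input=3 -> V=17
t=8: input=1 -> V=14
t=9: input=1 -> V=12
t=10: input=4 -> V=0 FIRE
t=11: input=3 -> V=9
t=12: input=3 -> V=15
t=13: input=3 -> V=0 FIRE

Answer: 1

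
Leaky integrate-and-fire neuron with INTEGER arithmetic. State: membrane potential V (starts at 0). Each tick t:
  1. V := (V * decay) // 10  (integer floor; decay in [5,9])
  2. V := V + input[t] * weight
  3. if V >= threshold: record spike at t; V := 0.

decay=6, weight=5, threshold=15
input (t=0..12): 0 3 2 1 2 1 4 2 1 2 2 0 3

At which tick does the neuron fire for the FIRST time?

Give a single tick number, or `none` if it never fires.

t=0: input=0 -> V=0
t=1: input=3 -> V=0 FIRE
t=2: input=2 -> V=10
t=3: input=1 -> V=11
t=4: input=2 -> V=0 FIRE
t=5: input=1 -> V=5
t=6: input=4 -> V=0 FIRE
t=7: input=2 -> V=10
t=8: input=1 -> V=11
t=9: input=2 -> V=0 FIRE
t=10: input=2 -> V=10
t=11: input=0 -> V=6
t=12: input=3 -> V=0 FIRE

Answer: 1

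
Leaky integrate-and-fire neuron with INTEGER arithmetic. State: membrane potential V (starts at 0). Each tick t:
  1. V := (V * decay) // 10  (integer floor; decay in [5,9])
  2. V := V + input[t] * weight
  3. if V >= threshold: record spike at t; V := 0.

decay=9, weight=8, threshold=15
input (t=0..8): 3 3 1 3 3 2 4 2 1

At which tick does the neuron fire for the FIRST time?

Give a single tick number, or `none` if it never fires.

Answer: 0

Derivation:
t=0: input=3 -> V=0 FIRE
t=1: input=3 -> V=0 FIRE
t=2: input=1 -> V=8
t=3: input=3 -> V=0 FIRE
t=4: input=3 -> V=0 FIRE
t=5: input=2 -> V=0 FIRE
t=6: input=4 -> V=0 FIRE
t=7: input=2 -> V=0 FIRE
t=8: input=1 -> V=8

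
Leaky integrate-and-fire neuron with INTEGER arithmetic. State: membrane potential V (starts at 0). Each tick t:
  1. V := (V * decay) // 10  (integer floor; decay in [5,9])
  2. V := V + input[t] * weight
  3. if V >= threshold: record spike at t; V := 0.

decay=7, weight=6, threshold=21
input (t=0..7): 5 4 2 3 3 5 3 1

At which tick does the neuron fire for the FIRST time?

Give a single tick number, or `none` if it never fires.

t=0: input=5 -> V=0 FIRE
t=1: input=4 -> V=0 FIRE
t=2: input=2 -> V=12
t=3: input=3 -> V=0 FIRE
t=4: input=3 -> V=18
t=5: input=5 -> V=0 FIRE
t=6: input=3 -> V=18
t=7: input=1 -> V=18

Answer: 0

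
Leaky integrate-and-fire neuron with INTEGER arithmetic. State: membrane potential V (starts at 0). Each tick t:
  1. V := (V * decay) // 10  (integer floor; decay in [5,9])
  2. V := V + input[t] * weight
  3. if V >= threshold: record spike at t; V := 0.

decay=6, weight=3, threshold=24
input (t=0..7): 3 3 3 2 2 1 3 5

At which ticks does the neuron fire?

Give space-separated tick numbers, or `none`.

t=0: input=3 -> V=9
t=1: input=3 -> V=14
t=2: input=3 -> V=17
t=3: input=2 -> V=16
t=4: input=2 -> V=15
t=5: input=1 -> V=12
t=6: input=3 -> V=16
t=7: input=5 -> V=0 FIRE

Answer: 7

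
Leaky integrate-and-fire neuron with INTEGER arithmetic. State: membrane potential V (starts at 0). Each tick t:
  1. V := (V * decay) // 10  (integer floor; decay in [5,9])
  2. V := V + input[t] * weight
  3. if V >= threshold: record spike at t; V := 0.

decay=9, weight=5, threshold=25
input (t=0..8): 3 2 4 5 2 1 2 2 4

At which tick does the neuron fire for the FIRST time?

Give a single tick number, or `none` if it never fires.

t=0: input=3 -> V=15
t=1: input=2 -> V=23
t=2: input=4 -> V=0 FIRE
t=3: input=5 -> V=0 FIRE
t=4: input=2 -> V=10
t=5: input=1 -> V=14
t=6: input=2 -> V=22
t=7: input=2 -> V=0 FIRE
t=8: input=4 -> V=20

Answer: 2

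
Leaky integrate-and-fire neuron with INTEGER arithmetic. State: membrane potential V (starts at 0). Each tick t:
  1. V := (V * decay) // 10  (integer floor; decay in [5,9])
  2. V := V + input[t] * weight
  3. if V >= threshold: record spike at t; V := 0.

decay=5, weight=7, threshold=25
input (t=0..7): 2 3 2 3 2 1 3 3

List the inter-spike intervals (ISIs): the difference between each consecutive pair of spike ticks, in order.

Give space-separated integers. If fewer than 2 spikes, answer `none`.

t=0: input=2 -> V=14
t=1: input=3 -> V=0 FIRE
t=2: input=2 -> V=14
t=3: input=3 -> V=0 FIRE
t=4: input=2 -> V=14
t=5: input=1 -> V=14
t=6: input=3 -> V=0 FIRE
t=7: input=3 -> V=21

Answer: 2 3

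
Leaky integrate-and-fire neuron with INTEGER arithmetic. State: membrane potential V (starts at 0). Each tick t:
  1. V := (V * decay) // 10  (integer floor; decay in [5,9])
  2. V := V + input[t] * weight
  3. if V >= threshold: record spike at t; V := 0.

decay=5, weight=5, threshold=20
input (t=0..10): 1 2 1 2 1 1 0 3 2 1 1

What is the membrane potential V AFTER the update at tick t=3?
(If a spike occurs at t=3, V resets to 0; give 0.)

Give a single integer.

t=0: input=1 -> V=5
t=1: input=2 -> V=12
t=2: input=1 -> V=11
t=3: input=2 -> V=15
t=4: input=1 -> V=12
t=5: input=1 -> V=11
t=6: input=0 -> V=5
t=7: input=3 -> V=17
t=8: input=2 -> V=18
t=9: input=1 -> V=14
t=10: input=1 -> V=12

Answer: 15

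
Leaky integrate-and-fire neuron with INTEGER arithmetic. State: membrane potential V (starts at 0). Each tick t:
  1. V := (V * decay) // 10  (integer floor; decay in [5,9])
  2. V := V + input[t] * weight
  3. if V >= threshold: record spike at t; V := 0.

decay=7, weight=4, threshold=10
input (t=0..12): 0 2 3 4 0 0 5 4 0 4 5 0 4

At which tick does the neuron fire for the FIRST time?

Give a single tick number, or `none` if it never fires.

t=0: input=0 -> V=0
t=1: input=2 -> V=8
t=2: input=3 -> V=0 FIRE
t=3: input=4 -> V=0 FIRE
t=4: input=0 -> V=0
t=5: input=0 -> V=0
t=6: input=5 -> V=0 FIRE
t=7: input=4 -> V=0 FIRE
t=8: input=0 -> V=0
t=9: input=4 -> V=0 FIRE
t=10: input=5 -> V=0 FIRE
t=11: input=0 -> V=0
t=12: input=4 -> V=0 FIRE

Answer: 2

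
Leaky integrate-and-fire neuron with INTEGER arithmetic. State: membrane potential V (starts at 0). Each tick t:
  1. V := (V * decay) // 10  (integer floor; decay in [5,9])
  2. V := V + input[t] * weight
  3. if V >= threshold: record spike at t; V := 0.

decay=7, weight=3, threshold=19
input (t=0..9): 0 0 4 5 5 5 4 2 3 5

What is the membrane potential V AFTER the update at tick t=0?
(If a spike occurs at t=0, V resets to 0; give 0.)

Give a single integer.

t=0: input=0 -> V=0
t=1: input=0 -> V=0
t=2: input=4 -> V=12
t=3: input=5 -> V=0 FIRE
t=4: input=5 -> V=15
t=5: input=5 -> V=0 FIRE
t=6: input=4 -> V=12
t=7: input=2 -> V=14
t=8: input=3 -> V=18
t=9: input=5 -> V=0 FIRE

Answer: 0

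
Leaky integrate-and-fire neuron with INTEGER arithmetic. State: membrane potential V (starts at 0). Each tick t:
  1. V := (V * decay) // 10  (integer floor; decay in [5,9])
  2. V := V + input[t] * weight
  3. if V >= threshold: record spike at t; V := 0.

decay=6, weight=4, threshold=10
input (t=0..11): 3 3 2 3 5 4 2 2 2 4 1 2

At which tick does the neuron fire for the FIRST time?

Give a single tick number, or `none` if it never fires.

t=0: input=3 -> V=0 FIRE
t=1: input=3 -> V=0 FIRE
t=2: input=2 -> V=8
t=3: input=3 -> V=0 FIRE
t=4: input=5 -> V=0 FIRE
t=5: input=4 -> V=0 FIRE
t=6: input=2 -> V=8
t=7: input=2 -> V=0 FIRE
t=8: input=2 -> V=8
t=9: input=4 -> V=0 FIRE
t=10: input=1 -> V=4
t=11: input=2 -> V=0 FIRE

Answer: 0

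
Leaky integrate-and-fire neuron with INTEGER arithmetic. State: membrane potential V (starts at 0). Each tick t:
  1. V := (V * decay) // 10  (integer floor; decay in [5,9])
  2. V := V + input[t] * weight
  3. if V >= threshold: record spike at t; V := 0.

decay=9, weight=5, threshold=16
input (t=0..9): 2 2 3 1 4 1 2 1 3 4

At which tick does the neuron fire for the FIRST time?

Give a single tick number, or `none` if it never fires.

t=0: input=2 -> V=10
t=1: input=2 -> V=0 FIRE
t=2: input=3 -> V=15
t=3: input=1 -> V=0 FIRE
t=4: input=4 -> V=0 FIRE
t=5: input=1 -> V=5
t=6: input=2 -> V=14
t=7: input=1 -> V=0 FIRE
t=8: input=3 -> V=15
t=9: input=4 -> V=0 FIRE

Answer: 1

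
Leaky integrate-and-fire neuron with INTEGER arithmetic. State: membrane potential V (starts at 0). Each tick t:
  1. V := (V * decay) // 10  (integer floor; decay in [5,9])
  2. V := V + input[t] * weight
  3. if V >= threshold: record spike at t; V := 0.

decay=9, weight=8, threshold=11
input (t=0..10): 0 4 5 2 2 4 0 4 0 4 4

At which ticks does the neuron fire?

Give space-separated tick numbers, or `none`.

Answer: 1 2 3 4 5 7 9 10

Derivation:
t=0: input=0 -> V=0
t=1: input=4 -> V=0 FIRE
t=2: input=5 -> V=0 FIRE
t=3: input=2 -> V=0 FIRE
t=4: input=2 -> V=0 FIRE
t=5: input=4 -> V=0 FIRE
t=6: input=0 -> V=0
t=7: input=4 -> V=0 FIRE
t=8: input=0 -> V=0
t=9: input=4 -> V=0 FIRE
t=10: input=4 -> V=0 FIRE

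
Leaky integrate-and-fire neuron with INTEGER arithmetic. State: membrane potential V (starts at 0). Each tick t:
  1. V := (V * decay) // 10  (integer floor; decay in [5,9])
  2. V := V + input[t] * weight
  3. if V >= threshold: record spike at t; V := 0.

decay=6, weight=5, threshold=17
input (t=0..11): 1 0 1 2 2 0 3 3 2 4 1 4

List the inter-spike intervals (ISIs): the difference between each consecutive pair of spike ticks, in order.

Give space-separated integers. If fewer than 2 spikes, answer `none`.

Answer: 3 2 2

Derivation:
t=0: input=1 -> V=5
t=1: input=0 -> V=3
t=2: input=1 -> V=6
t=3: input=2 -> V=13
t=4: input=2 -> V=0 FIRE
t=5: input=0 -> V=0
t=6: input=3 -> V=15
t=7: input=3 -> V=0 FIRE
t=8: input=2 -> V=10
t=9: input=4 -> V=0 FIRE
t=10: input=1 -> V=5
t=11: input=4 -> V=0 FIRE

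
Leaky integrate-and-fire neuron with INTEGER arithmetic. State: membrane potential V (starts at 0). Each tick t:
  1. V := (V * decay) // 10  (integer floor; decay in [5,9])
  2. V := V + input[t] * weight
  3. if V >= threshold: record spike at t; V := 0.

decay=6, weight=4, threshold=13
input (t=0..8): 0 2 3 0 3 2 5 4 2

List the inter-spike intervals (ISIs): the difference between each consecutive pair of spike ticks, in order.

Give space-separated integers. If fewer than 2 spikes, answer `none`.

Answer: 3 1 1

Derivation:
t=0: input=0 -> V=0
t=1: input=2 -> V=8
t=2: input=3 -> V=0 FIRE
t=3: input=0 -> V=0
t=4: input=3 -> V=12
t=5: input=2 -> V=0 FIRE
t=6: input=5 -> V=0 FIRE
t=7: input=4 -> V=0 FIRE
t=8: input=2 -> V=8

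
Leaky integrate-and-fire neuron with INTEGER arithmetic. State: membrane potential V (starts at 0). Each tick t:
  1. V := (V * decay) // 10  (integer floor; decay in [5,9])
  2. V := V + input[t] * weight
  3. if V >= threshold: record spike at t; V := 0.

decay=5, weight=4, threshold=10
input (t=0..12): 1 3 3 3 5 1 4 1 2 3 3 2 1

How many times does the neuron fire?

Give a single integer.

Answer: 8

Derivation:
t=0: input=1 -> V=4
t=1: input=3 -> V=0 FIRE
t=2: input=3 -> V=0 FIRE
t=3: input=3 -> V=0 FIRE
t=4: input=5 -> V=0 FIRE
t=5: input=1 -> V=4
t=6: input=4 -> V=0 FIRE
t=7: input=1 -> V=4
t=8: input=2 -> V=0 FIRE
t=9: input=3 -> V=0 FIRE
t=10: input=3 -> V=0 FIRE
t=11: input=2 -> V=8
t=12: input=1 -> V=8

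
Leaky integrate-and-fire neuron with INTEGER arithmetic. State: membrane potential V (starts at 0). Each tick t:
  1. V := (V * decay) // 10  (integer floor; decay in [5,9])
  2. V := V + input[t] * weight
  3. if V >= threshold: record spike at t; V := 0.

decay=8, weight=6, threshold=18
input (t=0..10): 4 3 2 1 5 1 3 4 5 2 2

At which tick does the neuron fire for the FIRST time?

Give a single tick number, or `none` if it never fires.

t=0: input=4 -> V=0 FIRE
t=1: input=3 -> V=0 FIRE
t=2: input=2 -> V=12
t=3: input=1 -> V=15
t=4: input=5 -> V=0 FIRE
t=5: input=1 -> V=6
t=6: input=3 -> V=0 FIRE
t=7: input=4 -> V=0 FIRE
t=8: input=5 -> V=0 FIRE
t=9: input=2 -> V=12
t=10: input=2 -> V=0 FIRE

Answer: 0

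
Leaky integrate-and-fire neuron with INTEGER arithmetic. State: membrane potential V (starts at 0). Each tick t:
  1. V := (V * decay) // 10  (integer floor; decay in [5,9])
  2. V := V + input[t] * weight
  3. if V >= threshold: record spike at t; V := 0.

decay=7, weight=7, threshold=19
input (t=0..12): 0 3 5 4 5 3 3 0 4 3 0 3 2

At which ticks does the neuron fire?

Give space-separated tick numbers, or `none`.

t=0: input=0 -> V=0
t=1: input=3 -> V=0 FIRE
t=2: input=5 -> V=0 FIRE
t=3: input=4 -> V=0 FIRE
t=4: input=5 -> V=0 FIRE
t=5: input=3 -> V=0 FIRE
t=6: input=3 -> V=0 FIRE
t=7: input=0 -> V=0
t=8: input=4 -> V=0 FIRE
t=9: input=3 -> V=0 FIRE
t=10: input=0 -> V=0
t=11: input=3 -> V=0 FIRE
t=12: input=2 -> V=14

Answer: 1 2 3 4 5 6 8 9 11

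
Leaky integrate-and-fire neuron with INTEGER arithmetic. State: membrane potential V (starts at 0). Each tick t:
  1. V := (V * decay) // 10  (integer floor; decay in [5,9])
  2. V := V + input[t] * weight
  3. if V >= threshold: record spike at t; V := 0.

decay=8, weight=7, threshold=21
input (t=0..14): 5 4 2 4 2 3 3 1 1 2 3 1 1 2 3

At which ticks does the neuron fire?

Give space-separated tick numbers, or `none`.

t=0: input=5 -> V=0 FIRE
t=1: input=4 -> V=0 FIRE
t=2: input=2 -> V=14
t=3: input=4 -> V=0 FIRE
t=4: input=2 -> V=14
t=5: input=3 -> V=0 FIRE
t=6: input=3 -> V=0 FIRE
t=7: input=1 -> V=7
t=8: input=1 -> V=12
t=9: input=2 -> V=0 FIRE
t=10: input=3 -> V=0 FIRE
t=11: input=1 -> V=7
t=12: input=1 -> V=12
t=13: input=2 -> V=0 FIRE
t=14: input=3 -> V=0 FIRE

Answer: 0 1 3 5 6 9 10 13 14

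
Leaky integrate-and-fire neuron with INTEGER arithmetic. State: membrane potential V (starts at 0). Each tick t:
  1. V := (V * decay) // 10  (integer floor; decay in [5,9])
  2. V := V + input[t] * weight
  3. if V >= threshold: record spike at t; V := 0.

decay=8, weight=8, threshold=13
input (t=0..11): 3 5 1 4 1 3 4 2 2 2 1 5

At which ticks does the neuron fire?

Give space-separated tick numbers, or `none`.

t=0: input=3 -> V=0 FIRE
t=1: input=5 -> V=0 FIRE
t=2: input=1 -> V=8
t=3: input=4 -> V=0 FIRE
t=4: input=1 -> V=8
t=5: input=3 -> V=0 FIRE
t=6: input=4 -> V=0 FIRE
t=7: input=2 -> V=0 FIRE
t=8: input=2 -> V=0 FIRE
t=9: input=2 -> V=0 FIRE
t=10: input=1 -> V=8
t=11: input=5 -> V=0 FIRE

Answer: 0 1 3 5 6 7 8 9 11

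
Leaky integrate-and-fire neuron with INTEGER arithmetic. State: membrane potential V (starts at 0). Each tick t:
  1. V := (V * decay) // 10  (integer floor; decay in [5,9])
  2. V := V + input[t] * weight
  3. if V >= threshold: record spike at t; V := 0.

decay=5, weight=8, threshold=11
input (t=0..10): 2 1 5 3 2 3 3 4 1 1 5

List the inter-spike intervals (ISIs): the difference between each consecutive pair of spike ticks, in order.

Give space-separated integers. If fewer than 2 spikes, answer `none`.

Answer: 2 1 1 1 1 1 2 1

Derivation:
t=0: input=2 -> V=0 FIRE
t=1: input=1 -> V=8
t=2: input=5 -> V=0 FIRE
t=3: input=3 -> V=0 FIRE
t=4: input=2 -> V=0 FIRE
t=5: input=3 -> V=0 FIRE
t=6: input=3 -> V=0 FIRE
t=7: input=4 -> V=0 FIRE
t=8: input=1 -> V=8
t=9: input=1 -> V=0 FIRE
t=10: input=5 -> V=0 FIRE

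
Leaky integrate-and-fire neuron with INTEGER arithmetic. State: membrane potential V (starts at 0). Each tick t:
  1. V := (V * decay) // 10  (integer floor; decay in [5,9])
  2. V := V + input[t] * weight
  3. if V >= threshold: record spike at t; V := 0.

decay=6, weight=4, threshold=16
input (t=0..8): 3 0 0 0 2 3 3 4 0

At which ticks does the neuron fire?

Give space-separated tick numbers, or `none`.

Answer: 5 7

Derivation:
t=0: input=3 -> V=12
t=1: input=0 -> V=7
t=2: input=0 -> V=4
t=3: input=0 -> V=2
t=4: input=2 -> V=9
t=5: input=3 -> V=0 FIRE
t=6: input=3 -> V=12
t=7: input=4 -> V=0 FIRE
t=8: input=0 -> V=0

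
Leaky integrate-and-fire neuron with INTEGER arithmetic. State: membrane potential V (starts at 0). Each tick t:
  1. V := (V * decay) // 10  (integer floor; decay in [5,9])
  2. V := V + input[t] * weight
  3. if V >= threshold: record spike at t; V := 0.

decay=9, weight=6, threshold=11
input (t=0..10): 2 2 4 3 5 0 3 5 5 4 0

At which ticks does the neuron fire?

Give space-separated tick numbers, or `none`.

t=0: input=2 -> V=0 FIRE
t=1: input=2 -> V=0 FIRE
t=2: input=4 -> V=0 FIRE
t=3: input=3 -> V=0 FIRE
t=4: input=5 -> V=0 FIRE
t=5: input=0 -> V=0
t=6: input=3 -> V=0 FIRE
t=7: input=5 -> V=0 FIRE
t=8: input=5 -> V=0 FIRE
t=9: input=4 -> V=0 FIRE
t=10: input=0 -> V=0

Answer: 0 1 2 3 4 6 7 8 9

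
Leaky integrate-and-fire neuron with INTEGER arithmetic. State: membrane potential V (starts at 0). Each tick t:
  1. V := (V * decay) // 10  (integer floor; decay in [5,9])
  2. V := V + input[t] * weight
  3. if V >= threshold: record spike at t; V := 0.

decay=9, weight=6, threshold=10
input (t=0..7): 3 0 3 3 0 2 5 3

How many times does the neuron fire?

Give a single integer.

Answer: 6

Derivation:
t=0: input=3 -> V=0 FIRE
t=1: input=0 -> V=0
t=2: input=3 -> V=0 FIRE
t=3: input=3 -> V=0 FIRE
t=4: input=0 -> V=0
t=5: input=2 -> V=0 FIRE
t=6: input=5 -> V=0 FIRE
t=7: input=3 -> V=0 FIRE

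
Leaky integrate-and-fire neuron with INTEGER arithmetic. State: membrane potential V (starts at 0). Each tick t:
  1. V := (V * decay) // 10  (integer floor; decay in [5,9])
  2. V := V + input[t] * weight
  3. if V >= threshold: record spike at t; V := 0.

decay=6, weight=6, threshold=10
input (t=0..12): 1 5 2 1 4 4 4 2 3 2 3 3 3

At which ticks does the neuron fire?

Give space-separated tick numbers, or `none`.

t=0: input=1 -> V=6
t=1: input=5 -> V=0 FIRE
t=2: input=2 -> V=0 FIRE
t=3: input=1 -> V=6
t=4: input=4 -> V=0 FIRE
t=5: input=4 -> V=0 FIRE
t=6: input=4 -> V=0 FIRE
t=7: input=2 -> V=0 FIRE
t=8: input=3 -> V=0 FIRE
t=9: input=2 -> V=0 FIRE
t=10: input=3 -> V=0 FIRE
t=11: input=3 -> V=0 FIRE
t=12: input=3 -> V=0 FIRE

Answer: 1 2 4 5 6 7 8 9 10 11 12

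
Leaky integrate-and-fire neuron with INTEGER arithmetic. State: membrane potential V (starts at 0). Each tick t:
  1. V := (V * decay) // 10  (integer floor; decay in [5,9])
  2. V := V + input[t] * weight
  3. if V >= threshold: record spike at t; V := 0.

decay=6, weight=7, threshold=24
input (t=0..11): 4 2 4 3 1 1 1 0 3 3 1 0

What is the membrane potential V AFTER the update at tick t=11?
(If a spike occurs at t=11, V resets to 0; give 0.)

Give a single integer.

t=0: input=4 -> V=0 FIRE
t=1: input=2 -> V=14
t=2: input=4 -> V=0 FIRE
t=3: input=3 -> V=21
t=4: input=1 -> V=19
t=5: input=1 -> V=18
t=6: input=1 -> V=17
t=7: input=0 -> V=10
t=8: input=3 -> V=0 FIRE
t=9: input=3 -> V=21
t=10: input=1 -> V=19
t=11: input=0 -> V=11

Answer: 11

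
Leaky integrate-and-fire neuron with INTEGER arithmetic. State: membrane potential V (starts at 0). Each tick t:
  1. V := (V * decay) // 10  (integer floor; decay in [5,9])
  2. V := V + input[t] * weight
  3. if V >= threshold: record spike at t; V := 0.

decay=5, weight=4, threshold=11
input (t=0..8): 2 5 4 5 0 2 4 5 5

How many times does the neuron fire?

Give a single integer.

Answer: 6

Derivation:
t=0: input=2 -> V=8
t=1: input=5 -> V=0 FIRE
t=2: input=4 -> V=0 FIRE
t=3: input=5 -> V=0 FIRE
t=4: input=0 -> V=0
t=5: input=2 -> V=8
t=6: input=4 -> V=0 FIRE
t=7: input=5 -> V=0 FIRE
t=8: input=5 -> V=0 FIRE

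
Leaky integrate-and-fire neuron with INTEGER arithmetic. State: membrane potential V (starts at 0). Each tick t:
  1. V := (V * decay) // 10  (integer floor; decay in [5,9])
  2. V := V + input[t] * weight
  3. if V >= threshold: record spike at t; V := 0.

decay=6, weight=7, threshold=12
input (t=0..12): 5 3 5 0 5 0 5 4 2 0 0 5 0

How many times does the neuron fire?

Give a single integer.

Answer: 8

Derivation:
t=0: input=5 -> V=0 FIRE
t=1: input=3 -> V=0 FIRE
t=2: input=5 -> V=0 FIRE
t=3: input=0 -> V=0
t=4: input=5 -> V=0 FIRE
t=5: input=0 -> V=0
t=6: input=5 -> V=0 FIRE
t=7: input=4 -> V=0 FIRE
t=8: input=2 -> V=0 FIRE
t=9: input=0 -> V=0
t=10: input=0 -> V=0
t=11: input=5 -> V=0 FIRE
t=12: input=0 -> V=0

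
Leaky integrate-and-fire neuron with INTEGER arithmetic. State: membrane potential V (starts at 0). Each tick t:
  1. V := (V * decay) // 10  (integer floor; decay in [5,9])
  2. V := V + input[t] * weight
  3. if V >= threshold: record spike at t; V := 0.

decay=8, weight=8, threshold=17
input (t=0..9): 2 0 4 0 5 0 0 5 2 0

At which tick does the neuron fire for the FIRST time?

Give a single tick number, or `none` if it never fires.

t=0: input=2 -> V=16
t=1: input=0 -> V=12
t=2: input=4 -> V=0 FIRE
t=3: input=0 -> V=0
t=4: input=5 -> V=0 FIRE
t=5: input=0 -> V=0
t=6: input=0 -> V=0
t=7: input=5 -> V=0 FIRE
t=8: input=2 -> V=16
t=9: input=0 -> V=12

Answer: 2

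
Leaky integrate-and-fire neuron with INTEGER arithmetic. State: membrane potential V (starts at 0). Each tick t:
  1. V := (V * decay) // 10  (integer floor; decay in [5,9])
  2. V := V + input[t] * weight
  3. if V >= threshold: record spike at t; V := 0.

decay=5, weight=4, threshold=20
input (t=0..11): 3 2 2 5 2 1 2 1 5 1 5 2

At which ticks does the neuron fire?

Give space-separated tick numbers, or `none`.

t=0: input=3 -> V=12
t=1: input=2 -> V=14
t=2: input=2 -> V=15
t=3: input=5 -> V=0 FIRE
t=4: input=2 -> V=8
t=5: input=1 -> V=8
t=6: input=2 -> V=12
t=7: input=1 -> V=10
t=8: input=5 -> V=0 FIRE
t=9: input=1 -> V=4
t=10: input=5 -> V=0 FIRE
t=11: input=2 -> V=8

Answer: 3 8 10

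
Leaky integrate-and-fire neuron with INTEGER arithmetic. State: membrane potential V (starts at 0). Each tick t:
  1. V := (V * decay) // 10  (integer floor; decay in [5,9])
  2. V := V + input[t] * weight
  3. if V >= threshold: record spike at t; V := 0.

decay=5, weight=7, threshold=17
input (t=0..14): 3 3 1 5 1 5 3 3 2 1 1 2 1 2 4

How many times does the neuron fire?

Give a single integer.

t=0: input=3 -> V=0 FIRE
t=1: input=3 -> V=0 FIRE
t=2: input=1 -> V=7
t=3: input=5 -> V=0 FIRE
t=4: input=1 -> V=7
t=5: input=5 -> V=0 FIRE
t=6: input=3 -> V=0 FIRE
t=7: input=3 -> V=0 FIRE
t=8: input=2 -> V=14
t=9: input=1 -> V=14
t=10: input=1 -> V=14
t=11: input=2 -> V=0 FIRE
t=12: input=1 -> V=7
t=13: input=2 -> V=0 FIRE
t=14: input=4 -> V=0 FIRE

Answer: 9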